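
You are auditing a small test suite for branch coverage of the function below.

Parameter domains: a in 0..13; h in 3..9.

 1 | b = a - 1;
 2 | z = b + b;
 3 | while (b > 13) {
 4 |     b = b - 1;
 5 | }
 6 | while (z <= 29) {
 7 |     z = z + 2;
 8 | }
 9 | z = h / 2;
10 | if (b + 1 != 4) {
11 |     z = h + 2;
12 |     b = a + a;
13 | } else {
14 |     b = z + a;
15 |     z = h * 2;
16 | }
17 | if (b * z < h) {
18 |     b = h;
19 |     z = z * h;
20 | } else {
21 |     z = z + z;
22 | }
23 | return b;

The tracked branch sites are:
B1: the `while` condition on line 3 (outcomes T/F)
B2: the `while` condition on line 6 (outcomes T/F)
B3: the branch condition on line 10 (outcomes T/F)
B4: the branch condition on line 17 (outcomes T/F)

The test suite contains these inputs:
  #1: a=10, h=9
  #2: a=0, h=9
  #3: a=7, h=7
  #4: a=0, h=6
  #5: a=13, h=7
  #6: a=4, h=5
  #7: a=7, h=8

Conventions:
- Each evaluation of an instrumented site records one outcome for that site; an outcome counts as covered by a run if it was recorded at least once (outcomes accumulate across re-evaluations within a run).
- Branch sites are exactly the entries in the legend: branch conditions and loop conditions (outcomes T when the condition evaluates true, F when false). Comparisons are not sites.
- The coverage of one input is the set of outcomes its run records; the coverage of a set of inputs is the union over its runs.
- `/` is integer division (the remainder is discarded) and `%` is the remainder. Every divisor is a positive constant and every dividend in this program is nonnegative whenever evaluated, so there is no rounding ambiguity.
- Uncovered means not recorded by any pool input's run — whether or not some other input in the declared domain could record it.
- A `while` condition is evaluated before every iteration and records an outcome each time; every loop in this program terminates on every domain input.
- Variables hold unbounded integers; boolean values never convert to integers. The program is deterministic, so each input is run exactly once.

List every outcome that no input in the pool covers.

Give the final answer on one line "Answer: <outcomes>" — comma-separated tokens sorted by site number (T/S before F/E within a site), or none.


#1 (a=10, h=9) -> B1->F, B2->T, B2->T, B2->T, B2->T, B2->T, B2->T, B2->F, B3->T, B4->F; covered: B1=F, B2=T, B2=F, B3=T, B4=F
#2 (a=0, h=9) -> B1->F, B2->T, B2->T, B2->T, B2->T, B2->T, B2->T, B2->T, B2->T, B2->T, B2->T, B2->T, B2->T, B2->T, ...; covered: B1=F, B2=T, B2=F, B3=T, B4=T
#3 (a=7, h=7) -> B1->F, B2->T, B2->T, B2->T, B2->T, B2->T, B2->T, B2->T, B2->T, B2->T, B2->F, B3->T, B4->F; covered: B1=F, B2=T, B2=F, B3=T, B4=F
#4 (a=0, h=6) -> B1->F, B2->T, B2->T, B2->T, B2->T, B2->T, B2->T, B2->T, B2->T, B2->T, B2->T, B2->T, B2->T, B2->T, ...; covered: B1=F, B2=T, B2=F, B3=T, B4=T
#5 (a=13, h=7) -> B1->F, B2->T, B2->T, B2->T, B2->F, B3->T, B4->F; covered: B1=F, B2=T, B2=F, B3=T, B4=F
#6 (a=4, h=5) -> B1->F, B2->T, B2->T, B2->T, B2->T, B2->T, B2->T, B2->T, B2->T, B2->T, B2->T, B2->T, B2->T, B2->F, ...; covered: B1=F, B2=T, B2=F, B3=F, B4=F
#7 (a=7, h=8) -> B1->F, B2->T, B2->T, B2->T, B2->T, B2->T, B2->T, B2->T, B2->T, B2->T, B2->F, B3->T, B4->F; covered: B1=F, B2=T, B2=F, B3=T, B4=F
union over the pool: B1=F, B2=T, B2=F, B3=T, B3=F, B4=T, B4=F
uncovered (1 of 8): B1=T
Answer: B1=T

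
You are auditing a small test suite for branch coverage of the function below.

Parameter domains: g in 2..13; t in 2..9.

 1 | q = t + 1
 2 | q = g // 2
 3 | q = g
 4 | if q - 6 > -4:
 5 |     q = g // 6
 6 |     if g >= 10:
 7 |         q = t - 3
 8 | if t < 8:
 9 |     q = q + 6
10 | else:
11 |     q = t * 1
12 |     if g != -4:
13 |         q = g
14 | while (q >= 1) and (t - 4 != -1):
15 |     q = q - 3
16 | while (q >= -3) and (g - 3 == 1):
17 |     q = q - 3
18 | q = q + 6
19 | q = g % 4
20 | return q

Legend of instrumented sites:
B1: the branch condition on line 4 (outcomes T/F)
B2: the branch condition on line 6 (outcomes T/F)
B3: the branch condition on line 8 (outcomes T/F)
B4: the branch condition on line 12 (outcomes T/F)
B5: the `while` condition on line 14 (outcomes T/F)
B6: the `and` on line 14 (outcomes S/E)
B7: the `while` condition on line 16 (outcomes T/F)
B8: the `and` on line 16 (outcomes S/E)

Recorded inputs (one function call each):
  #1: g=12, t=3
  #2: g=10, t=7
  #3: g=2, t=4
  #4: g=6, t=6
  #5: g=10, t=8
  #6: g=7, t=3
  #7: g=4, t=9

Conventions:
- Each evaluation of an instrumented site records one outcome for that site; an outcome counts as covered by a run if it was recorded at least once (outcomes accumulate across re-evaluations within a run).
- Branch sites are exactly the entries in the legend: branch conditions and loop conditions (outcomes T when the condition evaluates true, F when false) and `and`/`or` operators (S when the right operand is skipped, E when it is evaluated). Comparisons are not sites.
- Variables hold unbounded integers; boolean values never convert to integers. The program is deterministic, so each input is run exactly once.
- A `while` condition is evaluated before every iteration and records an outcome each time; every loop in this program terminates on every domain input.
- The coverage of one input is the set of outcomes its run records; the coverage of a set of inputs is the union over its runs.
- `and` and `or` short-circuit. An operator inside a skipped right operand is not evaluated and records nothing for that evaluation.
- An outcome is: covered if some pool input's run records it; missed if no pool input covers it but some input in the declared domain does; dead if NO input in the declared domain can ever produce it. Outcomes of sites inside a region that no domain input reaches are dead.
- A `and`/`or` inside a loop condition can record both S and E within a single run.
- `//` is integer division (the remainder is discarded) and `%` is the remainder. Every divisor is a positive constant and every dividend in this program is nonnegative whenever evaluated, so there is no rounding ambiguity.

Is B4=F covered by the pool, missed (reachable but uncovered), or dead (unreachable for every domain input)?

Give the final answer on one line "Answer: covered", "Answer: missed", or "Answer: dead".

no pool input records B4=F
checking all 96 inputs in the declared domain: B4=F is never recorded -> dead

Answer: dead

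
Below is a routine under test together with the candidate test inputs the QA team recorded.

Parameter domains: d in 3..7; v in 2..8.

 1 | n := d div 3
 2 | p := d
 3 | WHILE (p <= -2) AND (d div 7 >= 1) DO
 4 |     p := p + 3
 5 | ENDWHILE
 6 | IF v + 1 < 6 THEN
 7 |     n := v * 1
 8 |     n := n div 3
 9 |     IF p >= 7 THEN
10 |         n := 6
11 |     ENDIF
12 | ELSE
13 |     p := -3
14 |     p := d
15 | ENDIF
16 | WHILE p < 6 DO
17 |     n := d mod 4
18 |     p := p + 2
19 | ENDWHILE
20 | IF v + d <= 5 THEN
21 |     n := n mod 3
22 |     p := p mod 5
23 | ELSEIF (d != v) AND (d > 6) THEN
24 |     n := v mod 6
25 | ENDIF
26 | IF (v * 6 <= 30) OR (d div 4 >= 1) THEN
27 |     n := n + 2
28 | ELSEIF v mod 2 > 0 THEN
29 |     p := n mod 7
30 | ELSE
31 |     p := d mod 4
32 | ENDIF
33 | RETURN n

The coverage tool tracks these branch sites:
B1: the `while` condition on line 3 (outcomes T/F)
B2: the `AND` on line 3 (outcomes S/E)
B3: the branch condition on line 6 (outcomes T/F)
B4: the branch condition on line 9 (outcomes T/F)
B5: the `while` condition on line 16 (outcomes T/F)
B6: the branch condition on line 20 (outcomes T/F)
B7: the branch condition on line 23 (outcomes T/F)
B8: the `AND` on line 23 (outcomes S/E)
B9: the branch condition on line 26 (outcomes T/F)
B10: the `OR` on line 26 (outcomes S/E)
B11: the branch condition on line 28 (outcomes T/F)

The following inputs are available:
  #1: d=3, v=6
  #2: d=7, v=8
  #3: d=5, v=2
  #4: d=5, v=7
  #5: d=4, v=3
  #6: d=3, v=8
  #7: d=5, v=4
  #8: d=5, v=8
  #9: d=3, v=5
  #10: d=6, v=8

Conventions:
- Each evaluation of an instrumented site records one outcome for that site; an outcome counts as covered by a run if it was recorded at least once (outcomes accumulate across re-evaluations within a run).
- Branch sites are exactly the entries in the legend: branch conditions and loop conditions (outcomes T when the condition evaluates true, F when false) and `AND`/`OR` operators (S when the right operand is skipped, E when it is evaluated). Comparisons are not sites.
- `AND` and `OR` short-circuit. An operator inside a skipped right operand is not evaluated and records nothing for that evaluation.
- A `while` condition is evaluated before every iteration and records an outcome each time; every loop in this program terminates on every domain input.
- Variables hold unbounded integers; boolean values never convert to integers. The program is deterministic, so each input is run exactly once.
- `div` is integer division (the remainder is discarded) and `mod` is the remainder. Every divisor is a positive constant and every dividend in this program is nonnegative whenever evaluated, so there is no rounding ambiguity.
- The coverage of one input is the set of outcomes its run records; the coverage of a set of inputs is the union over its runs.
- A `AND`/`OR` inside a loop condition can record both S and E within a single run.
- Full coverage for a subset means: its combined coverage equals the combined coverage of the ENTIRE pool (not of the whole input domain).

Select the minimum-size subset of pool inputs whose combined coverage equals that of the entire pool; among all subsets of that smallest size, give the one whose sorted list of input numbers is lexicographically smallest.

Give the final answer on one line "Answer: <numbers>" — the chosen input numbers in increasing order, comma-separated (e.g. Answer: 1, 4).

test 1 (d=3, v=6) hits B1=F, B2=S, B3=F, B5=T, B5=F, B6=F, B7=F, B8=E, B9=F, B10=E, B11=F
test 2 (d=7, v=8) hits B1=F, B2=S, B3=F, B5=F, B6=F, B7=T, B8=E, B9=T, B10=E
test 3 (d=5, v=2) hits B1=F, B2=S, B3=T, B4=F, B5=T, B5=F, B6=F, B7=F, B8=E, B9=T, B10=S
test 4 (d=5, v=7) hits B1=F, B2=S, B3=F, B5=T, B5=F, B6=F, B7=F, B8=E, B9=T, B10=E
test 5 (d=4, v=3) hits B1=F, B2=S, B3=T, B4=F, B5=T, B5=F, B6=F, B7=F, B8=E, B9=T, B10=S
test 6 (d=3, v=8) hits B1=F, B2=S, B3=F, B5=T, B5=F, B6=F, B7=F, B8=E, B9=F, B10=E, B11=F
test 7 (d=5, v=4) hits B1=F, B2=S, B3=T, B4=F, B5=T, B5=F, B6=F, B7=F, B8=E, B9=T, B10=S
test 8 (d=5, v=8) hits B1=F, B2=S, B3=F, B5=T, B5=F, B6=F, B7=F, B8=E, B9=T, B10=E
test 9 (d=3, v=5) hits B1=F, B2=S, B3=F, B5=T, B5=F, B6=F, B7=F, B8=E, B9=T, B10=S
test 10 (d=6, v=8) hits B1=F, B2=S, B3=F, B5=F, B6=F, B7=F, B8=E, B9=T, B10=E
together the pool reaches 16 outcomes: B1=F, B2=S, B3=T, B3=F, B4=F, B5=T, B5=F, B6=F, B7=T, B7=F, B8=E, B9=T, B9=F, B10=S, B10=E, B11=F
size 1 is not enough: best union over all size-1 subsets is 11/16
size 2 is not enough: best union over all size-2 subsets is 15/16
size 3: inputs {1, 2, 3} cover all 16 outcomes, and no lexicographically smaller subset of this size does

Answer: 1, 2, 3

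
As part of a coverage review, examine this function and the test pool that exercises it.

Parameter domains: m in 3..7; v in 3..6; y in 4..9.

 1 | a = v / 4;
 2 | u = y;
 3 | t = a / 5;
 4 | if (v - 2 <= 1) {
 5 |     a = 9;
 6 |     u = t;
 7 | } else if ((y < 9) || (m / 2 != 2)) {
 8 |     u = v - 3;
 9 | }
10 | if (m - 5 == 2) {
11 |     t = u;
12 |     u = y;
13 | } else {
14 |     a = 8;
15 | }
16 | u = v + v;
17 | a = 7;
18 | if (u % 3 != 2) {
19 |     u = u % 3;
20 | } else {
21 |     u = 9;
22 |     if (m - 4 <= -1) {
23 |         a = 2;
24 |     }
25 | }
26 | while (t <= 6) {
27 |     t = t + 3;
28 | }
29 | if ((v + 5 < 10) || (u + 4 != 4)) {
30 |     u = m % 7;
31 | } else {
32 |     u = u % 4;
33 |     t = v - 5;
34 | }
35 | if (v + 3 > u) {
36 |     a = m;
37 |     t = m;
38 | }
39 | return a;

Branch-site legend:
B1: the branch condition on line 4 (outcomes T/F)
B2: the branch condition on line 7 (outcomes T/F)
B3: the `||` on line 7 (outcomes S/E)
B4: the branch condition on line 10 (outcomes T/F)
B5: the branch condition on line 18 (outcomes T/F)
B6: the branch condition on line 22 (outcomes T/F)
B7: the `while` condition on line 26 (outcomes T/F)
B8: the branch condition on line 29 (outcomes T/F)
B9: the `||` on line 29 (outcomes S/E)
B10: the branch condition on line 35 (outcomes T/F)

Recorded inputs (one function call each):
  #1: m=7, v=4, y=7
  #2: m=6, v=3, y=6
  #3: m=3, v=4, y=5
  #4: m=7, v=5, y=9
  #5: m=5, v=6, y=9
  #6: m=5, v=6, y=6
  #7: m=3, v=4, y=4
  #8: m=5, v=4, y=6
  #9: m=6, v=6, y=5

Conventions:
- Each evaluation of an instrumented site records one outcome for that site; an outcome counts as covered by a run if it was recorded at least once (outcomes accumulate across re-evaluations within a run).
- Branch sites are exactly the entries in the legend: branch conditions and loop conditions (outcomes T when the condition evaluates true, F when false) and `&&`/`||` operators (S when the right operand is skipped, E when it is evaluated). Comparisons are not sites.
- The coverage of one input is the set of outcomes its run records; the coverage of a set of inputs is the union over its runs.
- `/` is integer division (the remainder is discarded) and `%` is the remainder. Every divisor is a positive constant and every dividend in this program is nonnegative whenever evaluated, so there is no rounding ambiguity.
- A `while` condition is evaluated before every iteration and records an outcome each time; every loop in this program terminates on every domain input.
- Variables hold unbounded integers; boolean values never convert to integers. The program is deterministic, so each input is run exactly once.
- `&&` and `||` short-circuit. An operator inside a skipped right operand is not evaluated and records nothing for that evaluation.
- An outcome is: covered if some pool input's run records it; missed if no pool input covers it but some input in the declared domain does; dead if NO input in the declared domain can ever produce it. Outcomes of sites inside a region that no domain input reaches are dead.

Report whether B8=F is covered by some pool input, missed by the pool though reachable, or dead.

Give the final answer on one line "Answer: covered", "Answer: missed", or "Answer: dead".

B8=F is recorded by pool input(s) 5, 6, 9 -> covered

Answer: covered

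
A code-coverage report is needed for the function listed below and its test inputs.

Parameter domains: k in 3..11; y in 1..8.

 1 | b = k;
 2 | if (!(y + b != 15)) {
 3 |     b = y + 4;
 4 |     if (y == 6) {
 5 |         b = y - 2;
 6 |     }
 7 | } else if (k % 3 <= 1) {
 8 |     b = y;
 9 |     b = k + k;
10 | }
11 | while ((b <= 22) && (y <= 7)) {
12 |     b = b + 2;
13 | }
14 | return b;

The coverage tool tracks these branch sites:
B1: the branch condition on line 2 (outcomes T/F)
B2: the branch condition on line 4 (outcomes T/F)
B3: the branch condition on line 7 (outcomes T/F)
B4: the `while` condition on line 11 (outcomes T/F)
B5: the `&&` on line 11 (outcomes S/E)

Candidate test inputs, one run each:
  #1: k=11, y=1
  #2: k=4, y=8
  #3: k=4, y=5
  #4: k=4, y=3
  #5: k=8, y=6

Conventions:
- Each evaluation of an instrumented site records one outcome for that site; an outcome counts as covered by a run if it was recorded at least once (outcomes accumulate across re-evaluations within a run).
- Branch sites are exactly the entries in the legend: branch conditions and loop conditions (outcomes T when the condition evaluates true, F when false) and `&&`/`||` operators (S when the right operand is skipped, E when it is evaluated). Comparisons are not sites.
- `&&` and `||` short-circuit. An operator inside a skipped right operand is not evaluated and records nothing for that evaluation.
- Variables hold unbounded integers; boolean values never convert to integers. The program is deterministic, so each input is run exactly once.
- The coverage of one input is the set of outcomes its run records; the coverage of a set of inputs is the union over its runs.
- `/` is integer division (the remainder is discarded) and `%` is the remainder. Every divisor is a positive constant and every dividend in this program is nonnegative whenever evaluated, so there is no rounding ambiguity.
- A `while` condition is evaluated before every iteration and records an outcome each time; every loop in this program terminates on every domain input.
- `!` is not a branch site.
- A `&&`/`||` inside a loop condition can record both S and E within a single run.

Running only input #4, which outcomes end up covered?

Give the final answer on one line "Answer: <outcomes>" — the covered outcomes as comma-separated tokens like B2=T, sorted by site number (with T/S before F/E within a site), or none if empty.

Running input #4 (k=4, y=3), event by event:
  B1->F, B3->T, B5->E, B4->T, B5->E, B4->T, B5->E, B4->T, B5->E, B4->T
  B5->E, B4->T, B5->E, B4->T, B5->E, B4->T, B5->E, B4->T, B5->S, B4->F
distinct outcomes covered: B1=F, B3=T, B4=T, B4=F, B5=S, B5=E

Answer: B1=F, B3=T, B4=T, B4=F, B5=S, B5=E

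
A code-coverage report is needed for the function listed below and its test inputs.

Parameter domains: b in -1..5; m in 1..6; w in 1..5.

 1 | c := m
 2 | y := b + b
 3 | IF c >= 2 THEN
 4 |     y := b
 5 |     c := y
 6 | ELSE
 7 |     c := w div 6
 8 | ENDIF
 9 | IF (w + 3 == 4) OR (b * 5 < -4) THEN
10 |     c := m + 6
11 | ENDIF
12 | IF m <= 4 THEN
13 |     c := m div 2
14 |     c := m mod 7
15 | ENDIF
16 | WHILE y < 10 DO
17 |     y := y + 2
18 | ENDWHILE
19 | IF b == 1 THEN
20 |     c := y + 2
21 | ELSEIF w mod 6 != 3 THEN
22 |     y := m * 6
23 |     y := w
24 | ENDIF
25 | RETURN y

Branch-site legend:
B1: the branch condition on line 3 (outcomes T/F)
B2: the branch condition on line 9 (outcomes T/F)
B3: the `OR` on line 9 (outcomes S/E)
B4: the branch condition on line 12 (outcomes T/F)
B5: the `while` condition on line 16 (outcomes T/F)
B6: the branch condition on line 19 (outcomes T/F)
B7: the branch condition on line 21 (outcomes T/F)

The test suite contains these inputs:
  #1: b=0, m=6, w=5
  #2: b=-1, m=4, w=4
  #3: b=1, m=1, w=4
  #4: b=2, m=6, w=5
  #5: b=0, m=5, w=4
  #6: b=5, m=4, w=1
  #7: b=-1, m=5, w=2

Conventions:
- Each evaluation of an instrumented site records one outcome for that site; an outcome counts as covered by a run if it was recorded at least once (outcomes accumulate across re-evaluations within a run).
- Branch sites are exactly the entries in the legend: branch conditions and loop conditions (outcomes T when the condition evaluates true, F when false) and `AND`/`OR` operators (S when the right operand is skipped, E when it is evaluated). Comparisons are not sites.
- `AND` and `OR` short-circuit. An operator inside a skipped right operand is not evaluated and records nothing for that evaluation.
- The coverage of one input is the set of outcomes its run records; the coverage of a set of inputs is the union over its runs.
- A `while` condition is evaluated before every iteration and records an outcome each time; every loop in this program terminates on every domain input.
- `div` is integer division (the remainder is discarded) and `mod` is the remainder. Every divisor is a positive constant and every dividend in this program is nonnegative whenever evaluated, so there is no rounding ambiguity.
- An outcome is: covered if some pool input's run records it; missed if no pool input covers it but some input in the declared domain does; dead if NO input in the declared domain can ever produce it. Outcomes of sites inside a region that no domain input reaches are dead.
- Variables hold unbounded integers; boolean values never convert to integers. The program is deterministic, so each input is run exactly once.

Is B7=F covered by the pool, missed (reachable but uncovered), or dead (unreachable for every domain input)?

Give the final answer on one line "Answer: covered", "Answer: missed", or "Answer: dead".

no pool input records B7=F
but domain input (b=-1, m=1, w=3) does record it -> reachable, so missed

Answer: missed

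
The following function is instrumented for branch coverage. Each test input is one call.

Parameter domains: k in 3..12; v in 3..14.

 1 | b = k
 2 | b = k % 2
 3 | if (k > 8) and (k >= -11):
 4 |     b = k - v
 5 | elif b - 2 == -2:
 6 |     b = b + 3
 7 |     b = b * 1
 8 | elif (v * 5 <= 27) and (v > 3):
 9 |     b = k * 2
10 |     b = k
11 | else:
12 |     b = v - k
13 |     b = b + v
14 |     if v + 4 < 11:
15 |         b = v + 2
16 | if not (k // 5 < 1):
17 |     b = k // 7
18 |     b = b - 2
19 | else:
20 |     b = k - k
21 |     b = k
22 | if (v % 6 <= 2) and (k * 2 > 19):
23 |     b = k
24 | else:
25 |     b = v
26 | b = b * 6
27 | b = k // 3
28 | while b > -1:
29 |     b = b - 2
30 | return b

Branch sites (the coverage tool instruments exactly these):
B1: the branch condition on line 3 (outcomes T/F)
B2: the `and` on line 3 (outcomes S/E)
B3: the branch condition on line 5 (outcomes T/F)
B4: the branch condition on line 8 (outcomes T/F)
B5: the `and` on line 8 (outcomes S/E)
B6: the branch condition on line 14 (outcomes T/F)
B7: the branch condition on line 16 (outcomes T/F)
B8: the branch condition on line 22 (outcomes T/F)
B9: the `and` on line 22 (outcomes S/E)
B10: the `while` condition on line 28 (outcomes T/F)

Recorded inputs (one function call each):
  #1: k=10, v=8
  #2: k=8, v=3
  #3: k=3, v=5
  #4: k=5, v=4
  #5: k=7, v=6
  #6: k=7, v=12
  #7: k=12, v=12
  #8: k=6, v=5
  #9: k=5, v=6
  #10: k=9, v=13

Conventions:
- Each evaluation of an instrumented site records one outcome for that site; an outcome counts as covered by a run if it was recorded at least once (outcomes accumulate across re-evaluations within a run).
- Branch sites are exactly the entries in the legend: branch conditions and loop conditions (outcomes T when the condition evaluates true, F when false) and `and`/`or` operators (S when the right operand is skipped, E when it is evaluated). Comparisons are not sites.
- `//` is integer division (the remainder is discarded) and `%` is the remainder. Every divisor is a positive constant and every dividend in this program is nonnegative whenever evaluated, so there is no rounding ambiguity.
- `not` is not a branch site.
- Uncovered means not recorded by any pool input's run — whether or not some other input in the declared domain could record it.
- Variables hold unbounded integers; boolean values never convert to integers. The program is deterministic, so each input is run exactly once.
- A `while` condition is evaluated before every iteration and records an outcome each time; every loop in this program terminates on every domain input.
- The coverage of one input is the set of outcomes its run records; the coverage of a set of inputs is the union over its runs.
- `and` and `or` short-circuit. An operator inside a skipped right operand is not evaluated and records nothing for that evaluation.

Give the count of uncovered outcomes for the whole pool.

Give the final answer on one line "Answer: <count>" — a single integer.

run #1 (k=10, v=8) records B1=T, B2=E, B7=T, B8=T, B9=E, B10=T, B10=F
run #2 (k=8, v=3) records B1=F, B2=S, B3=T, B7=T, B8=F, B9=S, B10=T, B10=F
run #3 (k=3, v=5) records B1=F, B2=S, B3=F, B4=T, B5=E, B7=F, B8=F, B9=S, B10=T, B10=F
run #4 (k=5, v=4) records B1=F, B2=S, B3=F, B4=T, B5=E, B7=T, B8=F, B9=S, B10=T, B10=F
run #5 (k=7, v=6) records B1=F, B2=S, B3=F, B4=F, B5=S, B6=T, B7=T, B8=F, B9=E, B10=T, B10=F
run #6 (k=7, v=12) records B1=F, B2=S, B3=F, B4=F, B5=S, B6=F, B7=T, B8=F, B9=E, B10=T, B10=F
run #7 (k=12, v=12) records B1=T, B2=E, B7=T, B8=T, B9=E, B10=T, B10=F
run #8 (k=6, v=5) records B1=F, B2=S, B3=T, B7=T, B8=F, B9=S, B10=T, B10=F
run #9 (k=5, v=6) records B1=F, B2=S, B3=F, B4=F, B5=S, B6=T, B7=T, B8=F, B9=E, B10=T, B10=F
run #10 (k=9, v=13) records B1=T, B2=E, B7=T, B8=F, B9=E, B10=T, B10=F
union over the pool: B1=T, B1=F, B2=S, B2=E, B3=T, B3=F, B4=T, B4=F, B5=S, B5=E, B6=T, B6=F, B7=T, B7=F, B8=T, B8=F, B9=S, B9=E, B10=T, B10=F
uncovered (0 of 20): none

Answer: 0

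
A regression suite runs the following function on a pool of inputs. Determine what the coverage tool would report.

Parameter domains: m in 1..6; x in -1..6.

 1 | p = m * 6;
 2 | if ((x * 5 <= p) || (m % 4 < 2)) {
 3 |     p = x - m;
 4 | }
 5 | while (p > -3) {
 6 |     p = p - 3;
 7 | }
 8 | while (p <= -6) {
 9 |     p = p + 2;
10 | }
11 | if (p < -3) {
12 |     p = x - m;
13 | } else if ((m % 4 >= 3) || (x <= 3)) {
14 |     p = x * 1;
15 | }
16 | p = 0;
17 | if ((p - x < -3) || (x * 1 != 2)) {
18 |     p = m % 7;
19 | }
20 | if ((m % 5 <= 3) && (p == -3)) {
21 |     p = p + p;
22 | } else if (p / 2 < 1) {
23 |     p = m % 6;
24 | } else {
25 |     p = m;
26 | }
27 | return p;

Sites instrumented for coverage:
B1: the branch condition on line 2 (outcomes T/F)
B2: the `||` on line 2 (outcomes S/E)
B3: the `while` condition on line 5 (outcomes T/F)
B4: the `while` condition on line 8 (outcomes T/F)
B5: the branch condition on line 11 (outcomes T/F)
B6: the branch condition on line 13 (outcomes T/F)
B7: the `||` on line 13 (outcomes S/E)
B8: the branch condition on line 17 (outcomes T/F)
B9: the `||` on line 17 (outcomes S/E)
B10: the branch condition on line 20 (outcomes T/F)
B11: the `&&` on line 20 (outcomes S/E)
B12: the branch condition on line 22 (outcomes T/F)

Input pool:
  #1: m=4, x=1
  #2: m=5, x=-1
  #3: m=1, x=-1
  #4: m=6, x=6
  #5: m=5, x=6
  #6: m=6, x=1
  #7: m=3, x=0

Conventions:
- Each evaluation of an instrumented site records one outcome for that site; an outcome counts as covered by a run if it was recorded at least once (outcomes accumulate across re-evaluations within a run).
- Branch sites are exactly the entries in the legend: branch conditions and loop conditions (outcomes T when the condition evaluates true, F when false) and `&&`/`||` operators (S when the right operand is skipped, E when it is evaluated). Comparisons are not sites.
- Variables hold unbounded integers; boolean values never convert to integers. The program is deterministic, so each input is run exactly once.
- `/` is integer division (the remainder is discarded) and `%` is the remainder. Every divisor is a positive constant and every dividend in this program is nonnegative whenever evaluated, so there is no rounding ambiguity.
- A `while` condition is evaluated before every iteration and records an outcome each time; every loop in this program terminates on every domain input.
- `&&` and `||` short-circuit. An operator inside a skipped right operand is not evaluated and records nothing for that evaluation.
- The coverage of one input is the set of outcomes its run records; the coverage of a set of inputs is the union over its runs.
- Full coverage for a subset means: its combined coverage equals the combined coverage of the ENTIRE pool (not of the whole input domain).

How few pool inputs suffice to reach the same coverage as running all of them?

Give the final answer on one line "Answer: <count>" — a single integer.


input #1, m=4, x=1: outcomes B1=T, B2=S, B3=F, B4=F, B5=F, B6=T, B7=E, B8=T, B9=E, B10=F, B11=S, B12=F
input #2, m=5, x=-1: outcomes B1=T, B2=S, B3=F, B4=T, B4=F, B5=T, B8=T, B9=E, B10=F, B11=E, B12=F
input #3, m=1, x=-1: outcomes B1=T, B2=S, B3=T, B3=F, B4=F, B5=T, B8=T, B9=E, B10=F, B11=E, B12=T
input #4, m=6, x=6: outcomes B1=T, B2=S, B3=T, B3=F, B4=F, B5=F, B6=F, B7=E, B8=T, B9=S, B10=F, B11=E, B12=F
input #5, m=5, x=6: outcomes B1=T, B2=S, B3=T, B3=F, B4=F, B5=T, B8=T, B9=S, B10=F, B11=E, B12=F
input #6, m=6, x=1: outcomes B1=T, B2=S, B3=F, B4=F, B5=T, B8=T, B9=E, B10=F, B11=E, B12=F
input #7, m=3, x=0: outcomes B1=T, B2=S, B3=F, B4=F, B5=F, B6=T, B7=S, B8=T, B9=E, B10=F, B11=E, B12=F
union over all inputs: B1=T, B2=S, B3=T, B3=F, B4=T, B4=F, B5=T, B5=F, B6=T, B6=F, B7=S, B7=E, B8=T, B9=S, B9=E, B10=F, B11=S, B11=E, B12=T, B12=F (20 outcomes)
every size-1 subset falls short of the 20 outcomes (best: 13/20)
every size-2 subset falls short of the 20 outcomes (best: 16/20)
every size-3 subset falls short of the 20 outcomes (best: 18/20)
every size-4 subset falls short of the 20 outcomes (best: 19/20)
at size 5, {1, 2, 3, 4, 7} reaches all 20 outcomes; every lexicographically earlier size-5 subset fails
Answer: 5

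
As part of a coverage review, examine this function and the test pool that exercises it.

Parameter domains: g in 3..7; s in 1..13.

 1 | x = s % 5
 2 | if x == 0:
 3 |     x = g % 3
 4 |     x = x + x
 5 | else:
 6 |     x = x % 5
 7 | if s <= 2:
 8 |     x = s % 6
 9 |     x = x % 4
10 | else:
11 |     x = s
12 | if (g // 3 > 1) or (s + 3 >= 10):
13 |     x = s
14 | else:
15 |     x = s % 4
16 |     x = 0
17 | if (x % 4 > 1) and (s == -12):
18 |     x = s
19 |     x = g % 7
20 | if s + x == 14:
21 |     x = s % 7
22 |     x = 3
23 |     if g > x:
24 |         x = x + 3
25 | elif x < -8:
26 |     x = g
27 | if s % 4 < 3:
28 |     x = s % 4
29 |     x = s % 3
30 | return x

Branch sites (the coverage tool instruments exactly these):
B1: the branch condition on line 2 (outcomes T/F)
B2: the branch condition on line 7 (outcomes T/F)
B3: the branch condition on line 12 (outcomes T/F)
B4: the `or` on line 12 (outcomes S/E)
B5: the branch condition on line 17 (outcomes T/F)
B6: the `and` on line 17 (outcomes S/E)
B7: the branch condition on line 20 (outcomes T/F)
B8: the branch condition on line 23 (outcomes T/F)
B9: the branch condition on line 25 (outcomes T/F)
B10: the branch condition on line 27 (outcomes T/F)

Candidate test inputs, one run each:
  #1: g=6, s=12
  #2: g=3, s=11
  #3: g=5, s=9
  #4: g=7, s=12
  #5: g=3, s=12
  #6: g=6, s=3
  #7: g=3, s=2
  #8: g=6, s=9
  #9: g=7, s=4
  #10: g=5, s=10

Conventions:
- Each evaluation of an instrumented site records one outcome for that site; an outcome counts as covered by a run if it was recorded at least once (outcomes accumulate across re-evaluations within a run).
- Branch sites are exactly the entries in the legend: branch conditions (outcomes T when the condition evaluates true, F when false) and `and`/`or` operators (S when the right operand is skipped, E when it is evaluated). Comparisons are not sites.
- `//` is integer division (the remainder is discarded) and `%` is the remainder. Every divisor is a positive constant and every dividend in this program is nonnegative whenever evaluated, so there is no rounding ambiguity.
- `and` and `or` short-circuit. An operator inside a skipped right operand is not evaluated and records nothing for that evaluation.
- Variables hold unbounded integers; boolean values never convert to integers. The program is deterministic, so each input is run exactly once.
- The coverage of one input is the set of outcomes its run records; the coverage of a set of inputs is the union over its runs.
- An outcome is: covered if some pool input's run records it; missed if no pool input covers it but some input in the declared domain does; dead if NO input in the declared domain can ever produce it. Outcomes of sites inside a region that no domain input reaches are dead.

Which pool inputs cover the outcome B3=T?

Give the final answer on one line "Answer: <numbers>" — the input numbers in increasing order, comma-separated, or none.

input #1 (g=6, s=12): records B3=T
input #2 (g=3, s=11): records B3=T
input #3 (g=5, s=9): records B3=T
input #4 (g=7, s=12): records B3=T
input #5 (g=3, s=12): records B3=T
input #6 (g=6, s=3): records B3=T
input #7 (g=3, s=2): does not record B3=T
input #8 (g=6, s=9): records B3=T
input #9 (g=7, s=4): records B3=T
input #10 (g=5, s=10): records B3=T

Answer: 1, 2, 3, 4, 5, 6, 8, 9, 10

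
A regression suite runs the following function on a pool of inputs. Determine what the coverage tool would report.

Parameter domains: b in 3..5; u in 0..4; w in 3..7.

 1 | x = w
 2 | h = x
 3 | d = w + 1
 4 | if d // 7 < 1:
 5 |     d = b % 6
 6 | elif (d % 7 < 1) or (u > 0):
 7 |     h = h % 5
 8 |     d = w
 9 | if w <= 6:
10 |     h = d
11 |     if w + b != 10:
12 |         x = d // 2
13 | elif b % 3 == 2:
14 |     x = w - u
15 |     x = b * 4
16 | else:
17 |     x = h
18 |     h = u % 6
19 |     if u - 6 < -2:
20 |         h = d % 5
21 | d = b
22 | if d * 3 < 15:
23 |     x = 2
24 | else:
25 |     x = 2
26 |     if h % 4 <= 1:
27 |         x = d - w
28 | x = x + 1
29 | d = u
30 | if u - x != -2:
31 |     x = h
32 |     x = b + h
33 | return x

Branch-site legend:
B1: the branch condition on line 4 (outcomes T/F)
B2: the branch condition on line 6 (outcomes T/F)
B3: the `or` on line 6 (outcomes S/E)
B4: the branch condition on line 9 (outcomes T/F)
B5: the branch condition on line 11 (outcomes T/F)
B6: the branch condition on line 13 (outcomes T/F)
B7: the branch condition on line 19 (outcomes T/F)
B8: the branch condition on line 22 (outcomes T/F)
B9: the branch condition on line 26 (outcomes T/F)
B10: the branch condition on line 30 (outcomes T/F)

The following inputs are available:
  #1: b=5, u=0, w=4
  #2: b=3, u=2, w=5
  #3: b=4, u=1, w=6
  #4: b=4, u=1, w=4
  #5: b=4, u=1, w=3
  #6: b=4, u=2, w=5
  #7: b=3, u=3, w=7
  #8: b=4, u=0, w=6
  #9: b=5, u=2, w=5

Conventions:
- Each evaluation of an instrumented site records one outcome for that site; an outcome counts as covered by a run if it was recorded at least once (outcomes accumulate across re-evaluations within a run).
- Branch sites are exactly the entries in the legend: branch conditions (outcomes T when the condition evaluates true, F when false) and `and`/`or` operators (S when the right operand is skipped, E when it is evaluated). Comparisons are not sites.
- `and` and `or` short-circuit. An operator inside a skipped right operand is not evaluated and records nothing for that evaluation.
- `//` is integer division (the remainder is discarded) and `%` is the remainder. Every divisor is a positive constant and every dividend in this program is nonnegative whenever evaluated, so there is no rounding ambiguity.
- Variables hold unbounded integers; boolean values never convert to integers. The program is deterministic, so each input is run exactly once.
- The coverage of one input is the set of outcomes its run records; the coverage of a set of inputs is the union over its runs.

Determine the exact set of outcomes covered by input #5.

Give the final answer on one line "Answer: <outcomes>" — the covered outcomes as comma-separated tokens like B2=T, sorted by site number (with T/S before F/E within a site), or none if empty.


Simulating input #5 (b=4, u=1, w=3) step by step:
  B1->T, B4->T, B5->T, B8->T, B10->F
collecting distinct outcomes: B1=T, B4=T, B5=T, B8=T, B10=F
Answer: B1=T, B4=T, B5=T, B8=T, B10=F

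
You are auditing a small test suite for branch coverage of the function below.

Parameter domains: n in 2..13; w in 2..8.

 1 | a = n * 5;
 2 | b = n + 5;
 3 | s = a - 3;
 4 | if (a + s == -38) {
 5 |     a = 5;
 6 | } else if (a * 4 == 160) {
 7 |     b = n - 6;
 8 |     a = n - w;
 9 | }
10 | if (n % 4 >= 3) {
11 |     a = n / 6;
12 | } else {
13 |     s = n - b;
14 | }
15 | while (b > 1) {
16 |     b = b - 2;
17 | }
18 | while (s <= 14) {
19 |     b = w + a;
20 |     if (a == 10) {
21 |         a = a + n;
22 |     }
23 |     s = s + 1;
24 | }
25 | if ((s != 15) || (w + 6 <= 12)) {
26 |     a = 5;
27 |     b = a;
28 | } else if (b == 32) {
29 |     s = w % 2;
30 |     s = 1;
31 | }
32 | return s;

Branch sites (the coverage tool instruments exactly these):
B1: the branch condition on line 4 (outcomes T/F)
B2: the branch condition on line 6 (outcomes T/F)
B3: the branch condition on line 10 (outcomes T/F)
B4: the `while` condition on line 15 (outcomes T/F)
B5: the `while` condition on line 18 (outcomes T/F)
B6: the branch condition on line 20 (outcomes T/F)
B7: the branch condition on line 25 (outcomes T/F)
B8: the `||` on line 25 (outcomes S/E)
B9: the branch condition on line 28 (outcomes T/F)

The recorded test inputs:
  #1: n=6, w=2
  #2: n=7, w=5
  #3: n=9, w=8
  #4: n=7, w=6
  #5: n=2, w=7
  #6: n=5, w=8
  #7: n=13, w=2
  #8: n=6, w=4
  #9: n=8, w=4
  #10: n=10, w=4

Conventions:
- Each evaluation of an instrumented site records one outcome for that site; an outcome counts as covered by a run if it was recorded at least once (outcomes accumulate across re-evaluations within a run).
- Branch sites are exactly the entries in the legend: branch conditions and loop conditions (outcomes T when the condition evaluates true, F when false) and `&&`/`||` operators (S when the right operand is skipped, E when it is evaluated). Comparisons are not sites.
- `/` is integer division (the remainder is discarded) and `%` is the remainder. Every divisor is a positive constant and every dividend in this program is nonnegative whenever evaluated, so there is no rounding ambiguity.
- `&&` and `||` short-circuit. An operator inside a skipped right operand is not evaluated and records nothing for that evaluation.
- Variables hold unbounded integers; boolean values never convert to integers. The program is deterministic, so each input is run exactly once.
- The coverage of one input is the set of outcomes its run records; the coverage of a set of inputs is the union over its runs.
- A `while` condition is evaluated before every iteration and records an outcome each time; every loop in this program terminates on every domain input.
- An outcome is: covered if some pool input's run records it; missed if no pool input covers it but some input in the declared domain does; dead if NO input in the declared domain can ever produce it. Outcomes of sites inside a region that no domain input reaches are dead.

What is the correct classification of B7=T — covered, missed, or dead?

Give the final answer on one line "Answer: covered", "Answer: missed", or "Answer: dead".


B7=T is recorded by pool input(s) 1, 2, 4, 7, 8, 9, 10 -> covered
Answer: covered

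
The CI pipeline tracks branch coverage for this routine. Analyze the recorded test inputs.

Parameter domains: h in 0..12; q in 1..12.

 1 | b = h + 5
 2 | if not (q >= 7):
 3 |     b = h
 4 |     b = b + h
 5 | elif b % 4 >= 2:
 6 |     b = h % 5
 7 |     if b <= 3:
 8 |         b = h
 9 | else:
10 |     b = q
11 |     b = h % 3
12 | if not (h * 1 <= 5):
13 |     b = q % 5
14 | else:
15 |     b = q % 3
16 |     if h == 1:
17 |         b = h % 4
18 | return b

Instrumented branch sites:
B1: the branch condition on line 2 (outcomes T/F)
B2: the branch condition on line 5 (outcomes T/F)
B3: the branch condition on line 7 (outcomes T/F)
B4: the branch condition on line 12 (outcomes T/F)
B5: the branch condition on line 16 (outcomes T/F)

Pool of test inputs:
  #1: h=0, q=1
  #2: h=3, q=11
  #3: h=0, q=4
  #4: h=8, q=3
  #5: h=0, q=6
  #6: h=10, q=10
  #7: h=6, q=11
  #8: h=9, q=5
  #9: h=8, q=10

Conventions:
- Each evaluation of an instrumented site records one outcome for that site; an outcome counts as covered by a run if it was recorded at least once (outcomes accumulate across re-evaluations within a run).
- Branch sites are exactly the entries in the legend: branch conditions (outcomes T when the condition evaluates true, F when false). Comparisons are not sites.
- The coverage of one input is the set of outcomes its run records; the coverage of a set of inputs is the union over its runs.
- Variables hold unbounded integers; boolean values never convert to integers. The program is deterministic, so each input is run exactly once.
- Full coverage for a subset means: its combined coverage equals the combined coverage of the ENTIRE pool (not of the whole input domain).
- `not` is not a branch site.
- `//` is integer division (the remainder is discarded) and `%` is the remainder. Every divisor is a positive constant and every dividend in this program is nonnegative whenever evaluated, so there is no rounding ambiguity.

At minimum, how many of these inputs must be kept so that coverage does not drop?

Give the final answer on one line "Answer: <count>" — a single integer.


input #1, h=0, q=1: outcomes B1=T, B4=F, B5=F
input #2, h=3, q=11: outcomes B1=F, B2=F, B4=F, B5=F
input #3, h=0, q=4: outcomes B1=T, B4=F, B5=F
input #4, h=8, q=3: outcomes B1=T, B4=T
input #5, h=0, q=6: outcomes B1=T, B4=F, B5=F
input #6, h=10, q=10: outcomes B1=F, B2=T, B3=T, B4=T
input #7, h=6, q=11: outcomes B1=F, B2=T, B3=T, B4=T
input #8, h=9, q=5: outcomes B1=T, B4=T
input #9, h=8, q=10: outcomes B1=F, B2=F, B4=T
the full pool covers 8 outcomes: B1=T, B1=F, B2=T, B2=F, B3=T, B4=T, B4=F, B5=F
checked all size-1 subsets: none covers 8 outcomes (max 4/8)
checked all size-2 subsets: none covers 8 outcomes (max 7/8)
at size 3, {1, 2, 6} reaches all 8 outcomes; every lexicographically earlier size-3 subset fails
Answer: 3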